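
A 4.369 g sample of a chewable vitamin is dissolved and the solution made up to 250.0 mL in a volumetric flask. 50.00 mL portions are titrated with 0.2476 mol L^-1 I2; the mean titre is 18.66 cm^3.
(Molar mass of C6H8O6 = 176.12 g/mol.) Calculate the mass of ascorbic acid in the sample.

4.069 g

C6H8O6 + I2 → C6H6O6 + 2 HI
n(I2) per titration = 0.01866 × 0.2476 = 4.620 × 10^-3 mol
n(C6H8O6) in each aliquot = 4.620 × 10^-3 mol (1:1 ratio)
n(C6H8O6) in the whole flask = 4.620 × 10^-3 × 250.0/50.00 = 0.02310 mol
mass of C6H8O6 = 0.02310 × 176.12 = 4.069 g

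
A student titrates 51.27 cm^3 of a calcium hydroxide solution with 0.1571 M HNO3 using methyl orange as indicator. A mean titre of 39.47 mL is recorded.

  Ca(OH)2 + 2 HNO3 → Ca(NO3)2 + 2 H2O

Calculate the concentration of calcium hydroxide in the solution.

n(HNO3) = 0.03947 L × 0.1571 mol/L = 6.201 × 10^-3 mol
From the 1:2 mole ratio, n(Ca(OH)2) = 1/2 × 6.201 × 10^-3 = 3.100 × 10^-3 mol
[Ca(OH)2] = 3.100 × 10^-3 mol / 0.05127 L = 0.06047 mol/L

0.06047 M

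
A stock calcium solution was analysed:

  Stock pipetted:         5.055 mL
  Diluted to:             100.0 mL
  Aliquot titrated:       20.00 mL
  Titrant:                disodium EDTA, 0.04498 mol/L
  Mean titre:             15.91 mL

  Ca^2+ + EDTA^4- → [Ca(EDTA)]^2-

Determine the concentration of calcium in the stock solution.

n(EDTA) = 0.01591 × 0.04498 = 7.156 × 10^-4 mol
n(Ca2+) in the aliquot = 7.156 × 10^-4 mol (1:1 ratio)
[Ca2+]_dilute = 7.156 × 10^-4 / 0.02000 = 0.03578 mol/L
Dilution factor = 100.0 / 5.055 = 19.78
[Ca2+]_stock = 0.03578 × 19.78 = 0.7078 mol/L

0.7078 mol/L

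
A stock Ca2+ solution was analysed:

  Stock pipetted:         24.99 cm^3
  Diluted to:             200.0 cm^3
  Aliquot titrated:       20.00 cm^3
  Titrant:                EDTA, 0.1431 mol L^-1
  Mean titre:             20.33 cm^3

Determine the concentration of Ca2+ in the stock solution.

Ca^2+ + EDTA^4- → [Ca(EDTA)]^2-
n(EDTA) = 0.02033 × 0.1431 = 2.909 × 10^-3 mol
n(Ca2+) in the aliquot = 2.909 × 10^-3 mol (1:1 ratio)
[Ca2+]_dilute = 2.909 × 10^-3 / 0.02000 = 0.1455 mol/L
Dilution factor = 200.0 / 24.99 = 8.003
[Ca2+]_stock = 0.1455 × 8.003 = 1.164 mol/L

1.164 mol/L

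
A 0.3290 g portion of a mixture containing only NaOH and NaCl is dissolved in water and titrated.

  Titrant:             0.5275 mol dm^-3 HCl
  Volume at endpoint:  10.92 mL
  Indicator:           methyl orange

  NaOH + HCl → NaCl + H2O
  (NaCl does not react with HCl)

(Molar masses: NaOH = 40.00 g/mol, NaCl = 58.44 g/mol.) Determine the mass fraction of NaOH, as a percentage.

70.03 %

n(HCl) = 0.01092 × 0.5275 = 5.760 × 10^-3 mol
Let x = n(NaOH), y = n(NaCl).
Titrant: 1x = 5.760 × 10^-3;  mass: 40.00x + 58.44y = 0.3290
Solving, x = 5.760 × 10^-3 mol, y = 1.687 × 10^-3 mol
mass of NaOH = 5.760 × 10^-3 × 40.00 = 0.2304 g
% NaOH = 0.2304 / 0.3290 × 100 = 70.03 %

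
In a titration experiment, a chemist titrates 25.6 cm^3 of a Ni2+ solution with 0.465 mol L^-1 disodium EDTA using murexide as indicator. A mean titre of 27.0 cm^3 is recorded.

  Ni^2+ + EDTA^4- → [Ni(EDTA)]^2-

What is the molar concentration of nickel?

n(EDTA) = 0.0270 L × 0.465 mol/L = 0.0126 mol
n(Ni2+) = 0.0126 mol (1:1 mole ratio)
[Ni2+] = 0.0126 mol / 0.0256 L = 0.490 mol/L

0.490 mol/L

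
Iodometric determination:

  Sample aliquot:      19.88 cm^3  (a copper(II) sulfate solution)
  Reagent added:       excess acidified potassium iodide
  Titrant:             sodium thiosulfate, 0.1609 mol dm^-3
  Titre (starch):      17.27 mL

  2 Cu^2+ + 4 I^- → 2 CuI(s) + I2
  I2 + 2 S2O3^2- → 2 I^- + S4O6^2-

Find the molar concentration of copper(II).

0.1398 mol/L

n(S2O3^2-) = 0.01727 × 0.1609 = 2.779 × 10^-3 mol
n(I2) = n(S2O3^2-)/2 = 1.389 × 10^-3 mol
From the 2:1 ratio, n(Cu2+) in the aliquot = 2/1 × 1.389 × 10^-3 = 2.779 × 10^-3 mol
[Cu2+] = 2.779 × 10^-3 / 0.01988 = 0.1398 mol/L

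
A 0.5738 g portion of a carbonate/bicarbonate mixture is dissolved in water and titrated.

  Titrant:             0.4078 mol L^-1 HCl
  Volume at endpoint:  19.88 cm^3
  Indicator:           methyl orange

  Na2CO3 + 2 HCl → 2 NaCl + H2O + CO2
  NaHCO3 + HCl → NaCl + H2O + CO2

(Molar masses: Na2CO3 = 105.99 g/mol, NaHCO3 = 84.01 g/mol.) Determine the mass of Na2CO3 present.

0.1833 g

n(HCl) = 0.01988 × 0.4078 = 8.107 × 10^-3 mol
Let x = n(Na2CO3), y = n(NaHCO3).
Titrant: 2x + 1y = 8.107 × 10^-3;  mass: 105.99x + 84.01y = 0.5738
Solving, x = 1.729 × 10^-3 mol, y = 4.648 × 10^-3 mol
mass of Na2CO3 = 1.729 × 10^-3 × 105.99 = 0.1833 g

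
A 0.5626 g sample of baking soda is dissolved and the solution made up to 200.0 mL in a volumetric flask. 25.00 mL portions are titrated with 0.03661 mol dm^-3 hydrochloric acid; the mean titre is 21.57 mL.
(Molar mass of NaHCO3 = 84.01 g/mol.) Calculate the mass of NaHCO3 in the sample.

0.5307 g

NaHCO3 + HCl → NaCl + H2O + CO2
n(HCl) per titration = 0.02157 × 0.03661 = 7.897 × 10^-4 mol
n(NaHCO3) in each aliquot = 7.897 × 10^-4 mol (1:1 ratio)
n(NaHCO3) in the whole flask = 7.897 × 10^-4 × 200.0/25.00 = 6.317 × 10^-3 mol
mass of NaHCO3 = 6.317 × 10^-3 × 84.01 = 0.5307 g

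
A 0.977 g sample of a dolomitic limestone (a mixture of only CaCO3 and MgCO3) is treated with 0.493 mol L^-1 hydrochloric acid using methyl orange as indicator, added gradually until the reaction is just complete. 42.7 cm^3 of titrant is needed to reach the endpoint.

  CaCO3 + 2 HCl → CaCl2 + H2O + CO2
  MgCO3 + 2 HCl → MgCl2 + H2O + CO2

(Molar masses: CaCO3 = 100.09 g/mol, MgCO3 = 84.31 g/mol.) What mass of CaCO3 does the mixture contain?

0.568 g

n(HCl) = 0.0427 × 0.493 = 0.0211 mol
Let x = n(CaCO3), y = n(MgCO3).
Titrant: 2x + 2y = 0.0211;  mass: 100.09x + 84.31y = 0.977
Solving, x = 5.68 × 10^-3 mol, y = 4.85 × 10^-3 mol
mass of CaCO3 = 5.68 × 10^-3 × 100.09 = 0.568 g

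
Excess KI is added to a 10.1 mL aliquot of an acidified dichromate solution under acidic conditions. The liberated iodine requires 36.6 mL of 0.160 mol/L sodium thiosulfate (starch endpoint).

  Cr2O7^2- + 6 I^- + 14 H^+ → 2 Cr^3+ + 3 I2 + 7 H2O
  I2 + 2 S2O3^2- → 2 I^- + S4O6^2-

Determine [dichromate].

0.0966 mol/L

n(S2O3^2-) = 0.0366 × 0.160 = 5.86 × 10^-3 mol
n(I2) = n(S2O3^2-)/2 = 2.93 × 10^-3 mol
From the 1:3 ratio, n(Cr2O7^2-) in the aliquot = 1/3 × 2.93 × 10^-3 = 9.76 × 10^-4 mol
[Cr2O7^2-] = 9.76 × 10^-4 / 0.0101 = 0.0966 mol/L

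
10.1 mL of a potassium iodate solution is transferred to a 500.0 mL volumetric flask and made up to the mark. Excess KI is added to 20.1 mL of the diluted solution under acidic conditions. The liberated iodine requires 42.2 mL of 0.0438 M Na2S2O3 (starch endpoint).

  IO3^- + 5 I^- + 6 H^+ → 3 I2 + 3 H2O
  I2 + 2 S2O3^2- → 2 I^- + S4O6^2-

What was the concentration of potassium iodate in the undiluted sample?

0.759 M

n(S2O3^2-) = 0.0422 × 0.0438 = 1.85 × 10^-3 mol
n(I2) = n(S2O3^2-)/2 = 9.24 × 10^-4 mol
From the 1:3 ratio, n(IO3^-) in the aliquot = 1/3 × 9.24 × 10^-4 = 3.08 × 10^-4 mol
[IO3^-]_dilute = 3.08 × 10^-4 / 0.0201 = 0.0153 mol/L
[IO3^-]_original = 0.0153 × 500.0/10.1 = 0.759 mol/L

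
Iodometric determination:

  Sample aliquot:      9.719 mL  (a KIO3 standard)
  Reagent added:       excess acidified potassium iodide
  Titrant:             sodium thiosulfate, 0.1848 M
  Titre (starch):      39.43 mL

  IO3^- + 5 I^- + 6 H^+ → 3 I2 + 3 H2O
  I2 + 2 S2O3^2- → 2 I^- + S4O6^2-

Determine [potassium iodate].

0.1250 M

n(S2O3^2-) = 0.03943 × 0.1848 = 7.287 × 10^-3 mol
n(I2) = n(S2O3^2-)/2 = 3.643 × 10^-3 mol
From the 1:3 ratio, n(IO3^-) in the aliquot = 1/3 × 3.643 × 10^-3 = 1.214 × 10^-3 mol
[IO3^-] = 1.214 × 10^-3 / 0.009719 = 0.1250 mol/L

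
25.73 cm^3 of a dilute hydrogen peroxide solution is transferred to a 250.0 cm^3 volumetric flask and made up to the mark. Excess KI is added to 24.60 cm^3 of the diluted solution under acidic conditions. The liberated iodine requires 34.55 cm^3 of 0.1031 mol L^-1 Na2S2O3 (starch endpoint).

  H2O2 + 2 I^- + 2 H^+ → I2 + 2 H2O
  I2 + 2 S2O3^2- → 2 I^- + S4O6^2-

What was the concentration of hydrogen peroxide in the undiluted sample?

0.7035 mol/L

n(S2O3^2-) = 0.03455 × 0.1031 = 3.562 × 10^-3 mol
n(I2) = n(S2O3^2-)/2 = 1.781 × 10^-3 mol
n(H2O2) in the aliquot = 1.781 × 10^-3 mol (1:1 ratio)
[H2O2]_dilute = 1.781 × 10^-3 / 0.02460 = 0.07240 mol/L
[H2O2]_original = 0.07240 × 250.0/25.73 = 0.7035 mol/L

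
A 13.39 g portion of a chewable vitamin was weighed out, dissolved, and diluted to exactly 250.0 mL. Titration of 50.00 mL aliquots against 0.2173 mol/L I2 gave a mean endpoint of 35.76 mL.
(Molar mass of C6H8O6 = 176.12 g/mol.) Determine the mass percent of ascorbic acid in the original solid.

51.10 %

C6H8O6 + I2 → C6H6O6 + 2 HI
n(I2) per titration = 0.03576 × 0.2173 = 7.771 × 10^-3 mol
n(C6H8O6) in each aliquot = 7.771 × 10^-3 mol (1:1 ratio)
n(C6H8O6) in the whole flask = 7.771 × 10^-3 × 250.0/50.00 = 0.03885 mol
mass of C6H8O6 = 0.03885 × 176.12 = 6.843 g
% C6H8O6 = 6.843 / 13.39 × 100 = 51.10 %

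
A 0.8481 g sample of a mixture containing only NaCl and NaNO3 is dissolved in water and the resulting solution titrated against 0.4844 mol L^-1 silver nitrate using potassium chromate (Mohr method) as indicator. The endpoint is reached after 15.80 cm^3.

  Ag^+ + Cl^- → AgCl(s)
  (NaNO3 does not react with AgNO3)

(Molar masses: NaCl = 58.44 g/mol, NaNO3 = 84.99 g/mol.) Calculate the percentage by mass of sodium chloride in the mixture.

52.74 %

n(AgNO3) = 0.01580 × 0.4844 = 7.654 × 10^-3 mol
Let x = n(NaCl), y = n(NaNO3).
Titrant: 1x = 7.654 × 10^-3;  mass: 58.44x + 84.99y = 0.8481
Solving, x = 7.654 × 10^-3 mol, y = 4.716 × 10^-3 mol
mass of NaCl = 7.654 × 10^-3 × 58.44 = 0.4473 g
% NaCl = 0.4473 / 0.8481 × 100 = 52.74 %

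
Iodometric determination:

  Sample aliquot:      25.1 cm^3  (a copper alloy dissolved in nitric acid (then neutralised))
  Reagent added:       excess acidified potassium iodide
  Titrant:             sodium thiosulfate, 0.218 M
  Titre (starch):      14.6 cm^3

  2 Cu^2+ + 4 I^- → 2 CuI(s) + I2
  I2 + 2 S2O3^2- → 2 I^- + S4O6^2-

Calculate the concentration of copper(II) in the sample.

n(S2O3^2-) = 0.0146 × 0.218 = 3.18 × 10^-3 mol
n(I2) = n(S2O3^2-)/2 = 1.59 × 10^-3 mol
From the 2:1 ratio, n(Cu2+) in the aliquot = 2/1 × 1.59 × 10^-3 = 3.18 × 10^-3 mol
[Cu2+] = 3.18 × 10^-3 / 0.0251 = 0.127 mol/L

0.127 M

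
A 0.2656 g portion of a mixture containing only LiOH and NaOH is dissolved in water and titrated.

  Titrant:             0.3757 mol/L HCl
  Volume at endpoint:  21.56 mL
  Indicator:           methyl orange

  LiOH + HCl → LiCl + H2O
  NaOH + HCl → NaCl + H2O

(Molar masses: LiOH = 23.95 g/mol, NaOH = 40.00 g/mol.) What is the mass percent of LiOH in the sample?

n(HCl) = 0.02156 × 0.3757 = 8.100 × 10^-3 mol
Let x = n(LiOH), y = n(NaOH).
Titrant: 1x + 1y = 8.100 × 10^-3;  mass: 23.95x + 40.00y = 0.2656
Solving, x = 3.639 × 10^-3 mol, y = 4.461 × 10^-3 mol
mass of LiOH = 3.639 × 10^-3 × 23.95 = 0.08715 g
% LiOH = 0.08715 / 0.2656 × 100 = 32.81 %

32.81 %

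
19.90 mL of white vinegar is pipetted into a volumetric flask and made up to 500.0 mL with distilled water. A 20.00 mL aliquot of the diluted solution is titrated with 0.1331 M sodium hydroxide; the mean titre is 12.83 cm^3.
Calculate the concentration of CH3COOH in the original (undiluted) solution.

CH3COOH + NaOH → CH3COONa + H2O
n(NaOH) = 0.01283 × 0.1331 = 1.708 × 10^-3 mol
n(CH3COOH) in the aliquot = 1.708 × 10^-3 mol (1:1 ratio)
[CH3COOH]_dilute = 1.708 × 10^-3 / 0.02000 = 0.08538 mol/L
Dilution factor = 500.0 / 19.90 = 25.13
[CH3COOH]_stock = 0.08538 × 25.13 = 2.145 mol/L

2.145 M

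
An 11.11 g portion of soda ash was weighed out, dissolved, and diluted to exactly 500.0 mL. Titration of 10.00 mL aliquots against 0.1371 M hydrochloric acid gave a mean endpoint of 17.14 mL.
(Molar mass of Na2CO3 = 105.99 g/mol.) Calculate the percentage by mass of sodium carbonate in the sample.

Na2CO3 + 2 HCl → 2 NaCl + H2O + CO2
n(HCl) per titration = 0.01714 × 0.1371 = 2.350 × 10^-3 mol
From the 1:2 ratio, n(Na2CO3) in each aliquot = 1/2 × 2.350 × 10^-3 = 1.175 × 10^-3 mol
n(Na2CO3) in the whole flask = 1.175 × 10^-3 × 500.0/10.00 = 0.05875 mol
mass of Na2CO3 = 0.05875 × 105.99 = 6.227 g
% Na2CO3 = 6.227 / 11.11 × 100 = 56.05 %

56.05 %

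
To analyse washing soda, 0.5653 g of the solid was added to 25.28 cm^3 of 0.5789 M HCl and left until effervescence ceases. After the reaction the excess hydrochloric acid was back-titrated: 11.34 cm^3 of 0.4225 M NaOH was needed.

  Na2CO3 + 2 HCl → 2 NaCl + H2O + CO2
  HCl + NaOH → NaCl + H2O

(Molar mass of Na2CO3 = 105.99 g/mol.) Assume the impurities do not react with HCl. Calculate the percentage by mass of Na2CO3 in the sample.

92.28 %

n(HCl) added = 0.02528 × 0.5789 = 0.01463 mol
n(NaOH) used in back-titration = 0.01134 × 0.4225 = 4.791 × 10^-3 mol
n(HCl) left over = 4.791 × 10^-3 mol (1:1 ratio)
n(HCl) consumed by analyte = 0.01463 − 4.791 × 10^-3 = 9.843 × 10^-3 mol
From the 1:2 ratio, n(Na2CO3) = 1/2 × 9.843 × 10^-3 = 4.922 × 10^-3 mol
mass of Na2CO3 = 4.922 × 10^-3 × 105.99 = 0.5217 g
% Na2CO3 = 0.5217 / 0.5653 × 100 = 92.28 %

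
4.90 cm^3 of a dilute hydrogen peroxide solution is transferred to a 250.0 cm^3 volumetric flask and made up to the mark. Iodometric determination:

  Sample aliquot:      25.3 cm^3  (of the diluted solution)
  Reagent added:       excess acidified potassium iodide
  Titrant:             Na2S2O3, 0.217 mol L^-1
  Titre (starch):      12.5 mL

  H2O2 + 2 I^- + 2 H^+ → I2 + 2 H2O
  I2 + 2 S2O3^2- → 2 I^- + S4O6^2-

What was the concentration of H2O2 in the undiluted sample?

2.74 mol/L

n(S2O3^2-) = 0.0125 × 0.217 = 2.71 × 10^-3 mol
n(I2) = n(S2O3^2-)/2 = 1.36 × 10^-3 mol
n(H2O2) in the aliquot = 1.36 × 10^-3 mol (1:1 ratio)
[H2O2]_dilute = 1.36 × 10^-3 / 0.0253 = 0.0536 mol/L
[H2O2]_original = 0.0536 × 250.0/4.90 = 2.74 mol/L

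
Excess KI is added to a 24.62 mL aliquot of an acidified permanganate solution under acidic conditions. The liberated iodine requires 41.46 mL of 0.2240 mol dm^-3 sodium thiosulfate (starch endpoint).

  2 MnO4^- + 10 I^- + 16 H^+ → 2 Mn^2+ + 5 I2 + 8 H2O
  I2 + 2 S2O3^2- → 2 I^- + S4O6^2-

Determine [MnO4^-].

0.07544 mol/L

n(S2O3^2-) = 0.04146 × 0.2240 = 9.287 × 10^-3 mol
n(I2) = n(S2O3^2-)/2 = 4.644 × 10^-3 mol
From the 2:5 ratio, n(MnO4^-) in the aliquot = 2/5 × 4.644 × 10^-3 = 1.857 × 10^-3 mol
[MnO4^-] = 1.857 × 10^-3 / 0.02462 = 0.07544 mol/L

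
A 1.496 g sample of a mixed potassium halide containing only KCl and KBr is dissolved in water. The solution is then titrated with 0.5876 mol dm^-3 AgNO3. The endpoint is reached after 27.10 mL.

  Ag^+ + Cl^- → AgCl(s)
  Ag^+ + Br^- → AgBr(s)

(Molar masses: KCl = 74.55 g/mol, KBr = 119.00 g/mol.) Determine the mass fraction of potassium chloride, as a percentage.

44.73 %

n(AgNO3) = 0.02710 × 0.5876 = 0.01592 mol
Let x = n(KCl), y = n(KBr).
Titrant: 1x + 1y = 0.01592;  mass: 74.55x + 119.00y = 1.496
Solving, x = 8.975 × 10^-3 mol, y = 6.949 × 10^-3 mol
mass of KCl = 8.975 × 10^-3 × 74.55 = 0.6691 g
% KCl = 0.6691 / 1.496 × 100 = 44.73 %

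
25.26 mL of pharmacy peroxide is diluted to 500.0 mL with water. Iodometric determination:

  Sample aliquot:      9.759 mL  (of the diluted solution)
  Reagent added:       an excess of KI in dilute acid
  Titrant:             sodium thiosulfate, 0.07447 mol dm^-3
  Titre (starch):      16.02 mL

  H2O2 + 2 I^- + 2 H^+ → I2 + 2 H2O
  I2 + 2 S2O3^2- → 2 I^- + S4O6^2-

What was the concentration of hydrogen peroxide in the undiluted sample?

n(S2O3^2-) = 0.01602 × 0.07447 = 1.193 × 10^-3 mol
n(I2) = n(S2O3^2-)/2 = 5.965 × 10^-4 mol
n(H2O2) in the aliquot = 5.965 × 10^-4 mol (1:1 ratio)
[H2O2]_dilute = 5.965 × 10^-4 / 0.009759 = 0.06112 mol/L
[H2O2]_original = 0.06112 × 500.0/25.26 = 1.210 mol/L

1.210 mol/L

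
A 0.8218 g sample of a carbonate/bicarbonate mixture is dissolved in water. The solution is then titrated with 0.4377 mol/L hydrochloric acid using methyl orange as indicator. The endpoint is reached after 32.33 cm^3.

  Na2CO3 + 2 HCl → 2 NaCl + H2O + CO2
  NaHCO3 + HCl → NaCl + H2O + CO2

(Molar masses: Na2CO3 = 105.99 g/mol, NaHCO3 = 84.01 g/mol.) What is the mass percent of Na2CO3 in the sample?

76.31 %

n(HCl) = 0.03233 × 0.4377 = 0.01415 mol
Let x = n(Na2CO3), y = n(NaHCO3).
Titrant: 2x + 1y = 0.01415;  mass: 105.99x + 84.01y = 0.8218
Solving, x = 5.917 × 10^-3 mol, y = 2.317 × 10^-3 mol
mass of Na2CO3 = 5.917 × 10^-3 × 105.99 = 0.6271 g
% Na2CO3 = 0.6271 / 0.8218 × 100 = 76.31 %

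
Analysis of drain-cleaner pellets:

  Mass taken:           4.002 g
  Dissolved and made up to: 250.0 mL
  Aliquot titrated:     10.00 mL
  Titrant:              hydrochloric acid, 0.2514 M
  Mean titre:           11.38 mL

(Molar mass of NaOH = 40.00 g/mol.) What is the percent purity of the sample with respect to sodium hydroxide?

NaOH + HCl → NaCl + H2O
n(HCl) per titration = 0.01138 × 0.2514 = 2.861 × 10^-3 mol
n(NaOH) in each aliquot = 2.861 × 10^-3 mol (1:1 ratio)
n(NaOH) in the whole flask = 2.861 × 10^-3 × 250.0/10.00 = 0.07152 mol
mass of NaOH = 0.07152 × 40.00 = 2.861 g
% NaOH = 2.861 / 4.002 × 100 = 71.49 %

71.49 %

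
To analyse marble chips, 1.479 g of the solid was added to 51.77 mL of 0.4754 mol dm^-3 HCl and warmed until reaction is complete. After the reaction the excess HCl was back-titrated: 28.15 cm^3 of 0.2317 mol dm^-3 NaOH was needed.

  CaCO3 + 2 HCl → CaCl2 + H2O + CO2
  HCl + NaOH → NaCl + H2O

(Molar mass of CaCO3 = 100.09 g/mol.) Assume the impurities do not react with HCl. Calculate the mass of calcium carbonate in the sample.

0.9053 g

n(HCl) added = 0.05177 × 0.4754 = 0.02461 mol
n(NaOH) used in back-titration = 0.02815 × 0.2317 = 6.522 × 10^-3 mol
n(HCl) left over = 6.522 × 10^-3 mol (1:1 ratio)
n(HCl) consumed by analyte = 0.02461 − 6.522 × 10^-3 = 0.01809 mol
From the 1:2 ratio, n(CaCO3) = 1/2 × 0.01809 = 9.045 × 10^-3 mol
mass of CaCO3 = 9.045 × 10^-3 × 100.09 = 0.9053 g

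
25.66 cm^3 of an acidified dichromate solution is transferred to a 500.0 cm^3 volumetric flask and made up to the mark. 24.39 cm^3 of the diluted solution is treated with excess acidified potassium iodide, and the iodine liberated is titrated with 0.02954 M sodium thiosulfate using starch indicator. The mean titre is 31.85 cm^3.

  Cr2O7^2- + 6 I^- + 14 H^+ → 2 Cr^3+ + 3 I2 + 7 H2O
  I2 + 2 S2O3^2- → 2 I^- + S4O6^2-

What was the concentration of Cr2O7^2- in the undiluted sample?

n(S2O3^2-) = 0.03185 × 0.02954 = 9.408 × 10^-4 mol
n(I2) = n(S2O3^2-)/2 = 4.704 × 10^-4 mol
From the 1:3 ratio, n(Cr2O7^2-) in the aliquot = 1/3 × 4.704 × 10^-4 = 1.568 × 10^-4 mol
[Cr2O7^2-]_dilute = 1.568 × 10^-4 / 0.02439 = 0.006429 mol/L
[Cr2O7^2-]_original = 0.006429 × 500.0/25.66 = 0.1253 mol/L

0.1253 M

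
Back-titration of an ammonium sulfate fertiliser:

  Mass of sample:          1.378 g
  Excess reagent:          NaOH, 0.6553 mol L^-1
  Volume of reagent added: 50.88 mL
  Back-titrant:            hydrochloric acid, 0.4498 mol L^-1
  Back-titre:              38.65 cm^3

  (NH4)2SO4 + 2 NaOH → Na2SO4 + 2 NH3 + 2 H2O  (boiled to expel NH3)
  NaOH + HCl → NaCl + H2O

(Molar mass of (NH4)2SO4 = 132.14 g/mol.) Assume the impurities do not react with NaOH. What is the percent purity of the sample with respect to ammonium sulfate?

76.51 %

n(NaOH) added = 0.05088 × 0.6553 = 0.03334 mol
n(HCl) used in back-titration = 0.03865 × 0.4498 = 0.01738 mol
n(NaOH) left over = 0.01738 mol (1:1 ratio)
n(NaOH) consumed by analyte = 0.03334 − 0.01738 = 0.01596 mol
From the 1:2 ratio, n((NH4)2SO4) = 1/2 × 0.01596 = 7.978 × 10^-3 mol
mass of (NH4)2SO4 = 7.978 × 10^-3 × 132.14 = 1.054 g
% (NH4)2SO4 = 1.054 / 1.378 × 100 = 76.51 %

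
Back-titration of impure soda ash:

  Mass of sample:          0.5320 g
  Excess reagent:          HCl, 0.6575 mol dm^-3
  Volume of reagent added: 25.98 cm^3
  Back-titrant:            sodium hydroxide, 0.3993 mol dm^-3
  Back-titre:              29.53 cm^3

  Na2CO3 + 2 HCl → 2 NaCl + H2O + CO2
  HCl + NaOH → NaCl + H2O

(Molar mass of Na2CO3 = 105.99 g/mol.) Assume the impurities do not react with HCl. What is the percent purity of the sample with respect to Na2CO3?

n(HCl) added = 0.02598 × 0.6575 = 0.01708 mol
n(NaOH) used in back-titration = 0.02953 × 0.3993 = 0.01179 mol
n(HCl) left over = 0.01179 mol (1:1 ratio)
n(HCl) consumed by analyte = 0.01708 − 0.01179 = 5.291 × 10^-3 mol
From the 1:2 ratio, n(Na2CO3) = 1/2 × 5.291 × 10^-3 = 2.645 × 10^-3 mol
mass of Na2CO3 = 2.645 × 10^-3 × 105.99 = 0.2804 g
% Na2CO3 = 0.2804 / 0.5320 × 100 = 52.70 %

52.70 %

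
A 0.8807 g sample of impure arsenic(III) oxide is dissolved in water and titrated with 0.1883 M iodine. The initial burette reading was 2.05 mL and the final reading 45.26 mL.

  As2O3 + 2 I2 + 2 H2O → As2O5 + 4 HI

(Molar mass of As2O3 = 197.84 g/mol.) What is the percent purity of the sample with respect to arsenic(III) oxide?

91.39 %

n(I2) = 0.04321 L × 0.1883 mol/L = 8.136 × 10^-3 mol
From the 1:2 ratio, n(As2O3) = 1/2 × 8.136 × 10^-3 = 4.068 × 10^-3 mol
mass of As2O3 = 4.068 × 10^-3 × 197.84 g/mol = 0.8049 g
% As2O3 = 0.8049 / 0.8807 × 100 = 91.39 %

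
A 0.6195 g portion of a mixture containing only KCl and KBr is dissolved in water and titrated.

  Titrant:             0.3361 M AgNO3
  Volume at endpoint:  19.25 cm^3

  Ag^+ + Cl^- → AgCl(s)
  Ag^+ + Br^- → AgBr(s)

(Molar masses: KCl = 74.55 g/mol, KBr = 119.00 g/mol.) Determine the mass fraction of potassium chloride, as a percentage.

40.72 %

n(AgNO3) = 0.01925 × 0.3361 = 6.470 × 10^-3 mol
Let x = n(KCl), y = n(KBr).
Titrant: 1x + 1y = 6.470 × 10^-3;  mass: 74.55x + 119.00y = 0.6195
Solving, x = 3.384 × 10^-3 mol, y = 3.086 × 10^-3 mol
mass of KCl = 3.384 × 10^-3 × 74.55 = 0.2523 g
% KCl = 0.2523 / 0.6195 × 100 = 40.72 %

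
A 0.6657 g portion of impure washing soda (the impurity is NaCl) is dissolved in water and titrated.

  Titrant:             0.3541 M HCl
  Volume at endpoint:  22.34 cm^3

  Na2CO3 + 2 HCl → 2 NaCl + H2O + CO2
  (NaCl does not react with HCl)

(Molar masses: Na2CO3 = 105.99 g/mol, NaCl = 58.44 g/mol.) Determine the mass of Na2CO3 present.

0.4192 g

n(HCl) = 0.02234 × 0.3541 = 7.911 × 10^-3 mol
Let x = n(Na2CO3), y = n(NaCl).
Titrant: 2x = 7.911 × 10^-3;  mass: 105.99x + 58.44y = 0.6657
Solving, x = 3.955 × 10^-3 mol, y = 4.218 × 10^-3 mol
mass of Na2CO3 = 3.955 × 10^-3 × 105.99 = 0.4192 g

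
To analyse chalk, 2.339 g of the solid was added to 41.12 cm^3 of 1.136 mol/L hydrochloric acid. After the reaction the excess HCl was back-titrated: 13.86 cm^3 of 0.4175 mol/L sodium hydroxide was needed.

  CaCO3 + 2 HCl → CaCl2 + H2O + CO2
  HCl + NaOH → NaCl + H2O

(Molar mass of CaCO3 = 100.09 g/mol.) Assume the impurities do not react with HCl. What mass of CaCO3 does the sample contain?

2.048 g

n(HCl) added = 0.04112 × 1.136 = 0.04671 mol
n(NaOH) used in back-titration = 0.01386 × 0.4175 = 5.787 × 10^-3 mol
n(HCl) left over = 5.787 × 10^-3 mol (1:1 ratio)
n(HCl) consumed by analyte = 0.04671 − 5.787 × 10^-3 = 0.04093 mol
From the 1:2 ratio, n(CaCO3) = 1/2 × 0.04093 = 0.02046 mol
mass of CaCO3 = 0.02046 × 100.09 = 2.048 g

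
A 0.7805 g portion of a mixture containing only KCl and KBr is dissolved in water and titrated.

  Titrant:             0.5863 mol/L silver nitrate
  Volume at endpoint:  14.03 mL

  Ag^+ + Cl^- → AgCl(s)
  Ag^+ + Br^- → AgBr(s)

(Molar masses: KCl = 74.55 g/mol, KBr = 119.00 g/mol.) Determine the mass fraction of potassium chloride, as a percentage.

42.63 %

n(AgNO3) = 0.01403 × 0.5863 = 8.226 × 10^-3 mol
Let x = n(KCl), y = n(KBr).
Titrant: 1x + 1y = 8.226 × 10^-3;  mass: 74.55x + 119.00y = 0.7805
Solving, x = 4.463 × 10^-3 mol, y = 3.763 × 10^-3 mol
mass of KCl = 4.463 × 10^-3 × 74.55 = 0.3327 g
% KCl = 0.3327 / 0.7805 × 100 = 42.63 %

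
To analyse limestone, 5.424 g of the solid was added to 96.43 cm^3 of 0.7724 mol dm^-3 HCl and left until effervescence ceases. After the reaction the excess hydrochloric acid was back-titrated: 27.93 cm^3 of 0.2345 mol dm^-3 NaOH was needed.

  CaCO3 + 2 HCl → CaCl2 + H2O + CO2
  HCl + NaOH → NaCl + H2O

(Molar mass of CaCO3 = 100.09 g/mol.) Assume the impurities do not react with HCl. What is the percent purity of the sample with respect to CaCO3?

62.68 %

n(HCl) added = 0.09643 × 0.7724 = 0.07448 mol
n(NaOH) used in back-titration = 0.02793 × 0.2345 = 6.550 × 10^-3 mol
n(HCl) left over = 6.550 × 10^-3 mol (1:1 ratio)
n(HCl) consumed by analyte = 0.07448 − 6.550 × 10^-3 = 0.06793 mol
From the 1:2 ratio, n(CaCO3) = 1/2 × 0.06793 = 0.03397 mol
mass of CaCO3 = 0.03397 × 100.09 = 3.400 g
% CaCO3 = 3.400 / 5.424 × 100 = 62.68 %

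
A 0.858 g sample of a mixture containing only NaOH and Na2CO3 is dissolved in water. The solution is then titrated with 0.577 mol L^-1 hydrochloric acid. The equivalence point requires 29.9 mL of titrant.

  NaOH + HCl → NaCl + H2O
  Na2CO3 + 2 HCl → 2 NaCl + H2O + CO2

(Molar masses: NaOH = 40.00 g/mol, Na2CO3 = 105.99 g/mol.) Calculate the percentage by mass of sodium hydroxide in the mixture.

20.2 %

n(HCl) = 0.0299 × 0.577 = 0.0173 mol
Let x = n(NaOH), y = n(Na2CO3).
Titrant: 1x + 2y = 0.0173;  mass: 40.00x + 105.99y = 0.858
Solving, x = 4.33 × 10^-3 mol, y = 6.46 × 10^-3 mol
mass of NaOH = 4.33 × 10^-3 × 40.00 = 0.173 g
% NaOH = 0.173 / 0.858 × 100 = 20.2 %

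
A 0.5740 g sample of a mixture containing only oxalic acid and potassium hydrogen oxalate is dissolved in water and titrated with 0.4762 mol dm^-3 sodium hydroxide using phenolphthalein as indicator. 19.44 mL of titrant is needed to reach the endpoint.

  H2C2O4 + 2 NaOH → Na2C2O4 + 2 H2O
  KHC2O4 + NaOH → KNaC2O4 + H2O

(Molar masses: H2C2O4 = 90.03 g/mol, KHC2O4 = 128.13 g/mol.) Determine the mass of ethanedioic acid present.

n(NaOH) = 0.01944 × 0.4762 = 9.257 × 10^-3 mol
Let x = n(H2C2O4), y = n(KHC2O4).
Titrant: 2x + 1y = 9.257 × 10^-3;  mass: 90.03x + 128.13y = 0.5740
Solving, x = 3.682 × 10^-3 mol, y = 1.892 × 10^-3 mol
mass of H2C2O4 = 3.682 × 10^-3 × 90.03 = 0.3315 g

0.3315 g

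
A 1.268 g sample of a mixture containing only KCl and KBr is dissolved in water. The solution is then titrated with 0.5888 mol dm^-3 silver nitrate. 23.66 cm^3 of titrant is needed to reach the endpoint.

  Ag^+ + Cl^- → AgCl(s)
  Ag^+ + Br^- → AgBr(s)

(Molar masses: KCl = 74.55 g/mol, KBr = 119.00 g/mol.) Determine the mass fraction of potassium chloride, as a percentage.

n(AgNO3) = 0.02366 × 0.5888 = 0.01393 mol
Let x = n(KCl), y = n(KBr).
Titrant: 1x + 1y = 0.01393;  mass: 74.55x + 119.00y = 1.268
Solving, x = 8.769 × 10^-3 mol, y = 5.162 × 10^-3 mol
mass of KCl = 8.769 × 10^-3 × 74.55 = 0.6537 g
% KCl = 0.6537 / 1.268 × 100 = 51.56 %

51.56 %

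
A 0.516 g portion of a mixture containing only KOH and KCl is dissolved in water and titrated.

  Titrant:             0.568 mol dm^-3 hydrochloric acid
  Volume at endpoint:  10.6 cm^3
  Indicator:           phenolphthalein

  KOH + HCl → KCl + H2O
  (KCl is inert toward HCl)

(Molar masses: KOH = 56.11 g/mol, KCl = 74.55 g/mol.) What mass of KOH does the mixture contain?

0.338 g

n(HCl) = 0.0106 × 0.568 = 6.02 × 10^-3 mol
Let x = n(KOH), y = n(KCl).
Titrant: 1x = 6.02 × 10^-3;  mass: 56.11x + 74.55y = 0.516
Solving, x = 6.02 × 10^-3 mol, y = 2.39 × 10^-3 mol
mass of KOH = 6.02 × 10^-3 × 56.11 = 0.338 g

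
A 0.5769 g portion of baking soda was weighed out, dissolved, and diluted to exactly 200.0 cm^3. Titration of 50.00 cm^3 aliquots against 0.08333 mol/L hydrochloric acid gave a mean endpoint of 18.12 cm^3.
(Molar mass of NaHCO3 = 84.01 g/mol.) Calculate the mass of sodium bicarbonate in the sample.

NaHCO3 + HCl → NaCl + H2O + CO2
n(HCl) per titration = 0.01812 × 0.08333 = 1.510 × 10^-3 mol
n(NaHCO3) in each aliquot = 1.510 × 10^-3 mol (1:1 ratio)
n(NaHCO3) in the whole flask = 1.510 × 10^-3 × 200.0/50.00 = 6.040 × 10^-3 mol
mass of NaHCO3 = 6.040 × 10^-3 × 84.01 = 0.5074 g

0.5074 g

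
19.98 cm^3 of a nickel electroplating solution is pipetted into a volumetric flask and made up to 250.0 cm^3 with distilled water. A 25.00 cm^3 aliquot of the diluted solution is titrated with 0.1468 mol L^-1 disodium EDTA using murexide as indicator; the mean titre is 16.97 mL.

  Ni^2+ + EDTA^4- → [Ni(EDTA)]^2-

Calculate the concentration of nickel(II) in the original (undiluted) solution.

1.247 mol/L

n(EDTA) = 0.01697 × 0.1468 = 2.491 × 10^-3 mol
n(Ni2+) in the aliquot = 2.491 × 10^-3 mol (1:1 ratio)
[Ni2+]_dilute = 2.491 × 10^-3 / 0.02500 = 0.09965 mol/L
Dilution factor = 250.0 / 19.98 = 12.51
[Ni2+]_stock = 0.09965 × 12.51 = 1.247 mol/L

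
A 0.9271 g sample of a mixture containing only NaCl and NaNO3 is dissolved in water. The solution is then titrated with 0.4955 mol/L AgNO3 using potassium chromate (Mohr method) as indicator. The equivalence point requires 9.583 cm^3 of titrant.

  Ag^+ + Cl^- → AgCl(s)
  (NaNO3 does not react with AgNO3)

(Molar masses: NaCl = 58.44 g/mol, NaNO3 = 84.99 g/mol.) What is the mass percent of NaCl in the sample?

29.93 %

n(AgNO3) = 0.009583 × 0.4955 = 4.748 × 10^-3 mol
Let x = n(NaCl), y = n(NaNO3).
Titrant: 1x = 4.748 × 10^-3;  mass: 58.44x + 84.99y = 0.9271
Solving, x = 4.748 × 10^-3 mol, y = 7.643 × 10^-3 mol
mass of NaCl = 4.748 × 10^-3 × 58.44 = 0.2775 g
% NaCl = 0.2775 / 0.9271 × 100 = 29.93 %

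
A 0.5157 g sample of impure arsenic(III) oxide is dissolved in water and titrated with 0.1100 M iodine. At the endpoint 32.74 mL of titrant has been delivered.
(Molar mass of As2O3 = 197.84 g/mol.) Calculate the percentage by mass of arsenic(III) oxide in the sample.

69.08 %

As2O3 + 2 I2 + 2 H2O → As2O5 + 4 HI
n(I2) = 0.03274 L × 0.1100 mol/L = 3.601 × 10^-3 mol
From the 1:2 ratio, n(As2O3) = 1/2 × 3.601 × 10^-3 = 1.801 × 10^-3 mol
mass of As2O3 = 1.801 × 10^-3 × 197.84 g/mol = 0.3563 g
% As2O3 = 0.3563 / 0.5157 × 100 = 69.08 %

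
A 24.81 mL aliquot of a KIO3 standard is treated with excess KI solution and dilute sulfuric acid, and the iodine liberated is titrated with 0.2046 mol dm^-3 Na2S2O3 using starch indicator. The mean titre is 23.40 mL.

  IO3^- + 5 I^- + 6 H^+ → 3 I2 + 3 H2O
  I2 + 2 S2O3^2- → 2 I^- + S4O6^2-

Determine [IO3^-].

0.03216 mol/L

n(S2O3^2-) = 0.02340 × 0.2046 = 4.788 × 10^-3 mol
n(I2) = n(S2O3^2-)/2 = 2.394 × 10^-3 mol
From the 1:3 ratio, n(IO3^-) in the aliquot = 1/3 × 2.394 × 10^-3 = 7.979 × 10^-4 mol
[IO3^-] = 7.979 × 10^-4 / 0.02481 = 0.03216 mol/L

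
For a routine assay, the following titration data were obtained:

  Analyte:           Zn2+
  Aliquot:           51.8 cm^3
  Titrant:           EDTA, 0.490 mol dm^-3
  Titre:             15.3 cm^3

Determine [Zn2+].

Zn^2+ + EDTA^4- → [Zn(EDTA)]^2-
n(EDTA) = 0.0153 L × 0.490 mol/L = 7.50 × 10^-3 mol
n(Zn2+) = 7.50 × 10^-3 mol (1:1 mole ratio)
[Zn2+] = 7.50 × 10^-3 mol / 0.0518 L = 0.145 mol/L

0.145 mol/L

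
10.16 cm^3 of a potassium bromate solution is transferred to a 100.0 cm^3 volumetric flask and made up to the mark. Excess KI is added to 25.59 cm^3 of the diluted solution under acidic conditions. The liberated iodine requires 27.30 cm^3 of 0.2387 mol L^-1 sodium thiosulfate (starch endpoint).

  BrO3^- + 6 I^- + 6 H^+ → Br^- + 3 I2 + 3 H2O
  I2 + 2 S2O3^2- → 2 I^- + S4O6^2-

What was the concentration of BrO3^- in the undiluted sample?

0.4177 mol/L

n(S2O3^2-) = 0.02730 × 0.2387 = 6.517 × 10^-3 mol
n(I2) = n(S2O3^2-)/2 = 3.258 × 10^-3 mol
From the 1:3 ratio, n(BrO3^-) in the aliquot = 1/3 × 3.258 × 10^-3 = 1.086 × 10^-3 mol
[BrO3^-]_dilute = 1.086 × 10^-3 / 0.02559 = 0.04244 mol/L
[BrO3^-]_original = 0.04244 × 100.0/10.16 = 0.4177 mol/L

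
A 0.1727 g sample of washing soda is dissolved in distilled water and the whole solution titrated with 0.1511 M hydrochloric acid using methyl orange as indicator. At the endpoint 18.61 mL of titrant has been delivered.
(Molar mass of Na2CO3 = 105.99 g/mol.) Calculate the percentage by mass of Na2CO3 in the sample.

86.29 %

Na2CO3 + 2 HCl → 2 NaCl + H2O + CO2
n(HCl) = 0.01861 L × 0.1511 mol/L = 2.812 × 10^-3 mol
From the 1:2 ratio, n(Na2CO3) = 1/2 × 2.812 × 10^-3 = 1.406 × 10^-3 mol
mass of Na2CO3 = 1.406 × 10^-3 × 105.99 g/mol = 0.1490 g
% Na2CO3 = 0.1490 / 0.1727 × 100 = 86.29 %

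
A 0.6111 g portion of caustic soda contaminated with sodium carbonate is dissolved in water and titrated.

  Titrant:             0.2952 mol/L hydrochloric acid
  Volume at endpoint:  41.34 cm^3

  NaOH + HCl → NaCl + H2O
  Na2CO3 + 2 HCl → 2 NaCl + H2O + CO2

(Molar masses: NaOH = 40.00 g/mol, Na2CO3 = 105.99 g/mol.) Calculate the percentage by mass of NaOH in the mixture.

17.95 %

n(HCl) = 0.04134 × 0.2952 = 0.01220 mol
Let x = n(NaOH), y = n(Na2CO3).
Titrant: 1x + 2y = 0.01220;  mass: 40.00x + 105.99y = 0.6111
Solving, x = 2.742 × 10^-3 mol, y = 4.731 × 10^-3 mol
mass of NaOH = 2.742 × 10^-3 × 40.00 = 0.1097 g
% NaOH = 0.1097 / 0.6111 × 100 = 17.95 %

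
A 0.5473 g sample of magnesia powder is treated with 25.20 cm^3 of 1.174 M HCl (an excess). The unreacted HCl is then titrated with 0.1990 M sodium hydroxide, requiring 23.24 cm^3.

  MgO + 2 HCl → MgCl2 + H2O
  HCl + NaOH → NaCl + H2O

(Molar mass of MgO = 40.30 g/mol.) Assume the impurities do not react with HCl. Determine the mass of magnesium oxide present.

0.5029 g

n(HCl) added = 0.02520 × 1.174 = 0.02958 mol
n(NaOH) used in back-titration = 0.02324 × 0.1990 = 4.625 × 10^-3 mol
n(HCl) left over = 4.625 × 10^-3 mol (1:1 ratio)
n(HCl) consumed by analyte = 0.02958 − 4.625 × 10^-3 = 0.02496 mol
From the 1:2 ratio, n(MgO) = 1/2 × 0.02496 = 0.01248 mol
mass of MgO = 0.01248 × 40.30 = 0.5029 g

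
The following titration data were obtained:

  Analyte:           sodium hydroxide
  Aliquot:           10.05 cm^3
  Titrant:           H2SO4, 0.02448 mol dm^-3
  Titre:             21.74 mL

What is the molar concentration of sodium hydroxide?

2 NaOH + H2SO4 → Na2SO4 + 2 H2O
n(H2SO4) = 0.02174 L × 0.02448 mol/L = 5.322 × 10^-4 mol
From the 2:1 mole ratio, n(NaOH) = 2/1 × 5.322 × 10^-4 = 1.064 × 10^-3 mol
[NaOH] = 1.064 × 10^-3 mol / 0.01005 L = 0.1059 mol/L

0.1059 mol/L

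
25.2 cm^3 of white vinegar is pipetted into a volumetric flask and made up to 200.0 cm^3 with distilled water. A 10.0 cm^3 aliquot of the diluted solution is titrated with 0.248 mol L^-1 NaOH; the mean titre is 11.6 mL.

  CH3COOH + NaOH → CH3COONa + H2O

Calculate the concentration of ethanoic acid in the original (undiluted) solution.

n(NaOH) = 0.0116 × 0.248 = 2.88 × 10^-3 mol
n(CH3COOH) in the aliquot = 2.88 × 10^-3 mol (1:1 ratio)
[CH3COOH]_dilute = 2.88 × 10^-3 / 0.0100 = 0.288 mol/L
Dilution factor = 200.0 / 25.2 = 7.937
[CH3COOH]_stock = 0.288 × 7.937 = 2.28 mol/L

2.28 mol/L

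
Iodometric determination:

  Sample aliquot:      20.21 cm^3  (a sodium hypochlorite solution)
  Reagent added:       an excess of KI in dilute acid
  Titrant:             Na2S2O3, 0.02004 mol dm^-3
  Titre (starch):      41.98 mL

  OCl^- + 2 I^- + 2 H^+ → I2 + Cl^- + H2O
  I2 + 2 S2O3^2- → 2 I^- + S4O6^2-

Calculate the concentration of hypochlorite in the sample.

n(S2O3^2-) = 0.04198 × 0.02004 = 8.413 × 10^-4 mol
n(I2) = n(S2O3^2-)/2 = 4.206 × 10^-4 mol
n(OCl^-) in the aliquot = 4.206 × 10^-4 mol (1:1 ratio)
[OCl^-] = 4.206 × 10^-4 / 0.02021 = 0.02081 mol/L

0.02081 mol/L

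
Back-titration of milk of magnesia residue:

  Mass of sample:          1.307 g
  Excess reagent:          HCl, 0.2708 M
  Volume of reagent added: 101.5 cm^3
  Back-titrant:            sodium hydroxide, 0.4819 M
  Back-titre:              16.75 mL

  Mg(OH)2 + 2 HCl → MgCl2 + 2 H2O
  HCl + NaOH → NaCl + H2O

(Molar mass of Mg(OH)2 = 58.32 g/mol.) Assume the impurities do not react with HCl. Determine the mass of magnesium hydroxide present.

n(HCl) added = 0.1015 × 0.2708 = 0.02749 mol
n(NaOH) used in back-titration = 0.01675 × 0.4819 = 8.072 × 10^-3 mol
n(HCl) left over = 8.072 × 10^-3 mol (1:1 ratio)
n(HCl) consumed by analyte = 0.02749 − 8.072 × 10^-3 = 0.01941 mol
From the 1:2 ratio, n(Mg(OH)2) = 1/2 × 0.01941 = 9.707 × 10^-3 mol
mass of Mg(OH)2 = 9.707 × 10^-3 × 58.32 = 0.5661 g

0.5661 g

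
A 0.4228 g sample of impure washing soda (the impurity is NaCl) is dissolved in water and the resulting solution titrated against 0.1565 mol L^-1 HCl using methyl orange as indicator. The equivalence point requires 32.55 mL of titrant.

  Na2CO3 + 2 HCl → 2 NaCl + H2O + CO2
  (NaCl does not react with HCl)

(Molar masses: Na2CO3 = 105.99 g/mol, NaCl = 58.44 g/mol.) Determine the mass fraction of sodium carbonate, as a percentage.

63.85 %

n(HCl) = 0.03255 × 0.1565 = 5.094 × 10^-3 mol
Let x = n(Na2CO3), y = n(NaCl).
Titrant: 2x = 5.094 × 10^-3;  mass: 105.99x + 58.44y = 0.4228
Solving, x = 2.547 × 10^-3 mol, y = 2.615 × 10^-3 mol
mass of Na2CO3 = 2.547 × 10^-3 × 105.99 = 0.2700 g
% Na2CO3 = 0.2700 / 0.4228 × 100 = 63.85 %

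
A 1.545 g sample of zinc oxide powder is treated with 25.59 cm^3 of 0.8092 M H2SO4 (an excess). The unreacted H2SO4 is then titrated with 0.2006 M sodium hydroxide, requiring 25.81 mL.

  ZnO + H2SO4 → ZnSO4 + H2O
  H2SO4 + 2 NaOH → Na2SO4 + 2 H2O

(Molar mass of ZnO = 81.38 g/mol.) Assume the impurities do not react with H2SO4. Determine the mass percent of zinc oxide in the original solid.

n(H2SO4) added = 0.02559 × 0.8092 = 0.02071 mol
n(NaOH) used in back-titration = 0.02581 × 0.2006 = 5.177 × 10^-3 mol
From the 1:2 ratio, n(H2SO4) left over = 1/2 × 5.177 × 10^-3 = 2.589 × 10^-3 mol
n(H2SO4) consumed by analyte = 0.02071 − 2.589 × 10^-3 = 0.01812 mol
n(ZnO) = 0.01812 mol (1:1 ratio)
mass of ZnO = 0.01812 × 81.38 = 1.474 g
% ZnO = 1.474 / 1.545 × 100 = 95.44 %

95.44 %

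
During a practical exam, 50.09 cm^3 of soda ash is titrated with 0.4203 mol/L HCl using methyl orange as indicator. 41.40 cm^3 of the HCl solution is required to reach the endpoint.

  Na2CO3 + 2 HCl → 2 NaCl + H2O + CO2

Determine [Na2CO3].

n(HCl) = 0.04140 L × 0.4203 mol/L = 0.01740 mol
From the 1:2 mole ratio, n(Na2CO3) = 1/2 × 0.01740 = 8.700 × 10^-3 mol
[Na2CO3] = 8.700 × 10^-3 mol / 0.05009 L = 0.1737 mol/L

0.1737 mol/L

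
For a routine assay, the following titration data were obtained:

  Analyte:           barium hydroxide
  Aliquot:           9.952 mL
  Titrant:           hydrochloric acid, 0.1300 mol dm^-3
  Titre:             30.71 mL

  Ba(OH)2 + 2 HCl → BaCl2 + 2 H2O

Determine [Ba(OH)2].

n(HCl) = 0.03071 L × 0.1300 mol/L = 3.992 × 10^-3 mol
From the 1:2 mole ratio, n(Ba(OH)2) = 1/2 × 3.992 × 10^-3 = 1.996 × 10^-3 mol
[Ba(OH)2] = 1.996 × 10^-3 mol / 0.009952 L = 0.2006 mol/L

0.2006 mol/L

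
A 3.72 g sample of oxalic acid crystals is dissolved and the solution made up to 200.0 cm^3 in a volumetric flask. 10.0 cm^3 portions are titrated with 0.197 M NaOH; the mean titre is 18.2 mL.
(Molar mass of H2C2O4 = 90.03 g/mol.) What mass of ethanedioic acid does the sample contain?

H2C2O4 + 2 NaOH → Na2C2O4 + 2 H2O
n(NaOH) per titration = 0.0182 × 0.197 = 3.59 × 10^-3 mol
From the 1:2 ratio, n(H2C2O4) in each aliquot = 1/2 × 3.59 × 10^-3 = 1.79 × 10^-3 mol
n(H2C2O4) in the whole flask = 1.79 × 10^-3 × 200.0/10.0 = 0.0359 mol
mass of H2C2O4 = 0.0359 × 90.03 = 3.23 g

3.23 g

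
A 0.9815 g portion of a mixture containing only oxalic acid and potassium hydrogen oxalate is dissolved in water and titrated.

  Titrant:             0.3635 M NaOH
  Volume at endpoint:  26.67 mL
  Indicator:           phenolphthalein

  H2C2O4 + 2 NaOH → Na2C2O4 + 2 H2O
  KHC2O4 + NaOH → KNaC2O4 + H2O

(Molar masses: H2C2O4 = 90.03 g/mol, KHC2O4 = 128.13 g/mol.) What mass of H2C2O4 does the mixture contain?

n(NaOH) = 0.02667 × 0.3635 = 9.695 × 10^-3 mol
Let x = n(H2C2O4), y = n(KHC2O4).
Titrant: 2x + 1y = 9.695 × 10^-3;  mass: 90.03x + 128.13y = 0.9815
Solving, x = 1.568 × 10^-3 mol, y = 6.558 × 10^-3 mol
mass of H2C2O4 = 1.568 × 10^-3 × 90.03 = 0.1412 g

0.1412 g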